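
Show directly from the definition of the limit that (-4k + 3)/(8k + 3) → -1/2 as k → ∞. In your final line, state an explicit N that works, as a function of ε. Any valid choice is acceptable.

N = (9/16)/ε

Let ε > 0. For k ≥ 1, |(-4k + 3)/(8k + 3) + 1/2| = |36|/(8(8k + 3)) = 36/(8(8k + 3)).
Since 8k + 3 ≥ 8k for k ≥ 1, this is ≤ 36/(8·8k) = (9/16)/k.
So |(-4k + 3)/(8k + 3) + 1/2| < ε whenever k > (9/16)/ε.
Take N = (9/16)/ε. If k > N then |(-4k + 3)/(8k + 3) + 1/2| ≤ (9/16)/k < ε.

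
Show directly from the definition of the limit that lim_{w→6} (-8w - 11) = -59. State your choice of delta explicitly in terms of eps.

Let eps > 0 be given. We need delta > 0 so that 0 < |w − 6| < delta implies |(-8w - 11) + 59| < eps.
Since (-8w - 11) + 59 = -8(w − 6), we have |(-8w - 11) + 59| = 8|w − 6|.
Thus it suffices that |w − 6| < eps/8.
Take delta = eps/8. If 0 < |w − 6| < delta then |(-8w - 11) + 59| = 8|w − 6| < 8·(eps/8) = eps.

delta = eps/8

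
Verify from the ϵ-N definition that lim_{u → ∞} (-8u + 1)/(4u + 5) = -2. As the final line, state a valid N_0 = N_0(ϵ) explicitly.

Fix ϵ > 0. We seek N_0 > 0 such that u > N_0 implies |(-8u + 1)/(4u + 5) + 2| < ϵ.
(-8u + 1)/(4u + 5) + 2 = (4(-8u + 1) − (-8)(4u + 5)) / (4(4u + 5)) = 44/(4(4u + 5)).
For u > 0 we have 4u + 5 > 4u, so |(-8u + 1)/(4u + 5) + 2| = 44/(4(4u + 5)) < 44/(4·4u) = (11/4)/u.
Thus |(-8u + 1)/(4u + 5) + 2| < ϵ whenever u > (11/4)/ϵ.
Take N_0 = (11/4)/ϵ. If u > N_0 then |(-8u + 1)/(4u + 5) + 2| < (11/4)/u < ϵ.

N_0 = (11/4)/ϵ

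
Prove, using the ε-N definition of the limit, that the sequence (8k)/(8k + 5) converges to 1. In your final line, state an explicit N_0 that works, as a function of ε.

N_0 = (5/8)/ε

Suppose ε > 0. For k ≥ 1, |(8k)/(8k + 5) − 1| = |-40|/(8(8k + 5)) = 40/(8(8k + 5)).
Since 8k + 5 ≥ 8k for k ≥ 1, this is ≤ 40/(8·8k) = (5/8)/k.
So |(8k)/(8k + 5) − 1| < ε whenever k > (5/8)/ε.
Take N_0 = (5/8)/ε. If k > N_0 then |(8k)/(8k + 5) − 1| ≤ (5/8)/k < ε.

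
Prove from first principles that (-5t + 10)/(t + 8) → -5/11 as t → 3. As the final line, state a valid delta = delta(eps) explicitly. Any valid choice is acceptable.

delta = min(11/2, (121/100)eps)

Let eps > 0. We want delta > 0 with 0 < |t − 3| < delta ⇒ |(-5t + 10)/(t + 8) + 5/11| < eps.
Combining over a common denominator, (-5t + 10)/(t + 8) + 5/11 = [(-5t + 10)·11 − (-5)·(t + 8)] / [11·(t + 8)] = -50(t − 3) / (11(t + 8)).
So |(-5t + 10)/(t + 8) + 5/11| = 50|t − 3| / (11·|t + 8|).
Restrict delta ≤ 11/2. Then |t − 3| < 11/2 gives |t + 8| = |(t − 3) + 11| ≥ 11 − 11/2 = 11/2.
Hence |(-5t + 10)/(t + 8) + 5/11| < 50|t − 3|/(11·(11/2)) = (100/121)|t − 3|, which is < eps once |t − 3| < (121/100)eps.
Take delta = min(11/2, (121/100)eps). Then 0 < |t − 3| < delta forces both bounds, so |(-5t + 10)/(t + 8) + 5/11| < eps.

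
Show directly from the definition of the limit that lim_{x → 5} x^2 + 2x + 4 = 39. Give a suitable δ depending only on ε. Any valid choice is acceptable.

δ = min(1, ε/13)

Suppose ε > 0. We want δ > 0 such that 0 < |x − 5| < δ implies |(x^2 + 2x + 4) − 39| < ε.
(x^2 + 2x + 4) − 39 = x^2 + 2x - 35 = (x − 5)(x + 7).
So |(x^2 + 2x + 4) − 39| = |x − 5|·|x + 7|.
Require δ ≤ 1. Then |x − 5| < 1 gives |x| < 6, and by the triangle inequality |x + 7| ≤ 6 + 7 = 13.
Hence |(x^2 + 2x + 4) − 39| ≤ 13|x − 5| < ε provided |x − 5| < ε/13.
Take δ = min(1, ε/13). Then 0 < |x − 5| < δ gives both |x − 5| < 1 and |x − 5| < ε/13, so |(x^2 + 2x + 4) − 39| < ε.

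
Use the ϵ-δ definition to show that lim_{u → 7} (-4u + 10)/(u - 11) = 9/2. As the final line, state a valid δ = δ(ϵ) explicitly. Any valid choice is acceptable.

δ = min(2, (4/17)ϵ)

Let ϵ > 0 be given. We want δ > 0 with 0 < |u − 7| < δ ⇒ |(-4u + 10)/(u - 11) − (9/2)| < ϵ.
Combining over a common denominator, (-4u + 10)/(u - 11) − (9/2) = [(-4u + 10)·(-4) − (-18)·(u - 11)] / [(-4)·(u - 11)] = 34(u − 7) / ((-4)(u - 11)).
So |(-4u + 10)/(u - 11) − (9/2)| = 34|u − 7| / (4·|u − 11|).
Restrict δ ≤ 2. Then |u − 7| < 2 gives |u − 11| = |(u − 7) + (-4)| ≥ 4 − 2 = 2.
Hence |(-4u + 10)/(u - 11) − (9/2)| < 34|u − 7|/(4·2) = (17/4)|u − 7|, which is < ϵ once |u − 7| < (4/17)ϵ.
Take δ = min(2, (4/17)ϵ). Then 0 < |u − 7| < δ forces both bounds, so |(-4u + 10)/(u - 11) − (9/2)| < ϵ.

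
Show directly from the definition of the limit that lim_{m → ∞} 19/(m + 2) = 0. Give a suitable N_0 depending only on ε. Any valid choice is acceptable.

Suppose ε > 0. For m ≥ 1, |19/(m + 2) − 0| = 19/(m + 2) ≤ 19/m.
We need 19/m < ε, i.e. m > 19/ε.
Take N_0 = 19/ε. If m > N_0 then |19/(m + 2)| ≤ 19/m < ε.

N_0 = 19/ε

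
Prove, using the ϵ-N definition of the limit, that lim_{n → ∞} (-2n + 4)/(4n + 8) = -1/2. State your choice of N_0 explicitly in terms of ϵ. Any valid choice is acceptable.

Fix ϵ > 0. For n ≥ 1, |(-2n + 4)/(4n + 8) + 1/2| = |32|/(4(4n + 8)) = 32/(4(4n + 8)).
Since 4n + 8 ≥ 4n for n ≥ 1, this is ≤ 32/(4·4n) = 2/n.
So |(-2n + 4)/(4n + 8) + 1/2| < ϵ whenever n > 2/ϵ.
Take N_0 = 2/ϵ. If n > N_0 then |(-2n + 4)/(4n + 8) + 1/2| ≤ 2/n < ϵ.

N_0 = 2/ϵ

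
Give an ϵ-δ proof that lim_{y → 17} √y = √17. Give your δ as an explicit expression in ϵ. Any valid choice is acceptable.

Fix ϵ > 0. We want δ > 0 such that 0 < |y − 17| < δ implies |√y − √17| < ϵ.
Multiplying by the conjugate, |√y − √17| = |y − 17|/(√y + √17).
Restrict δ ≤ 17 so that |y − 17| < 17 forces y > 0, and then √y + √17 > √17.
Hence |√y − √17| < |y − 17|/√17, which is < ϵ once |y − 17| < √17·ϵ.
Take δ = min(17, √17·ϵ). If 0 < |y − 17| < δ then y > 0 and |√y − √17| < |y − 17|/√17 < ϵ.

δ = min(17, √17·ϵ)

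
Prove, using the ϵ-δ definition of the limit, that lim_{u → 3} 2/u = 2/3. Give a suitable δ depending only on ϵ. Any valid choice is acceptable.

Let ϵ > 0 be given. We seek δ > 0 such that 0 < |u − 3| < δ implies |2/u − (2/3)| < ϵ.
|2/u − (2/3)| = 2·|3 − u|/(3·|u|) = 2|u − 3|/(3|u|).
Restrict δ ≤ 3/2. Then |u − 3| < 3/2 gives |u| > 3/2, so 3|u| > 9/2.
Then |2/u − (2/3)| < 2|u − 3|/(9/2), which is < ϵ when |u − 3| < (9/4)ϵ.
Take δ = min(3/2, (9/4)ϵ). Then 0 < |u − 3| < δ gives both |u − 3| < 3/2 and |u − 3| < (9/4)ϵ, so |2/u − (2/3)| < ϵ.

δ = min(3/2, (9/4)ϵ)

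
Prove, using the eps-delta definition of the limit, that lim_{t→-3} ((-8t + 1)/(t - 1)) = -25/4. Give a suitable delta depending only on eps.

Fix eps > 0. We want delta > 0 with 0 < |t + 3| < delta ⇒ |(-8t + 1)/(t - 1) + 25/4| < eps.
Combining over a common denominator, (-8t + 1)/(t - 1) + 25/4 = [(-8t + 1)·(-4) − 25·(t - 1)] / [(-4)·(t - 1)] = 7(t + 3) / ((-4)(t - 1)).
So |(-8t + 1)/(t - 1) + 25/4| = 7|t + 3| / (4·|t − 1|).
Restrict delta ≤ 2. Then |t + 3| < 2 gives |t − 1| = |(t + 3) + (-4)| ≥ 4 − 2 = 2.
Hence |(-8t + 1)/(t - 1) + 25/4| < 7|t + 3|/(4·2) = (7/8)|t + 3|, which is < eps once |t + 3| < (8/7)eps.
Take delta = min(2, (8/7)eps). Then 0 < |t + 3| < delta forces both bounds, so |(-8t + 1)/(t - 1) + 25/4| < eps.

delta = min(2, (8/7)eps)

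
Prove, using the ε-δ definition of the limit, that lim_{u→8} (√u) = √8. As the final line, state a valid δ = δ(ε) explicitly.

Let ε > 0. We want δ > 0 such that 0 < |u − 8| < δ implies |√u − √8| < ε.
Rationalise: √u − √8 = (u − 8)/(√u + √8), so |√u − √8| = |u − 8|/(√u + √8).
Restrict δ ≤ 8 so that |u − 8| < 8 forces u > 0, and then √u + √8 > √8.
Hence |√u − √8| < |u − 8|/√8, which is < ε once |u − 8| < √8·ε.
Take δ = min(8, √8·ε). If 0 < |u − 8| < δ then u > 0 and |√u − √8| < |u − 8|/√8 < ε.

δ = min(8, √8·ε)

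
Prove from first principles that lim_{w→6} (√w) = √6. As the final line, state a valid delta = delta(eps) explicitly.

delta = min(6, √6·eps)

Suppose eps > 0. We want delta > 0 such that 0 < |w − 6| < delta implies |√w − √6| < eps.
Multiplying by the conjugate, |√w − √6| = |w − 6|/(√w + √6).
Restrict delta ≤ 6 so that |w − 6| < 6 forces w > 0, and then √w + √6 > √6.
Hence |√w − √6| < |w − 6|/√6, which is < eps once |w − 6| < √6·eps.
Take delta = min(6, √6·eps). If 0 < |w − 6| < delta then w > 0 and |√w − √6| < |w − 6|/√6 < eps.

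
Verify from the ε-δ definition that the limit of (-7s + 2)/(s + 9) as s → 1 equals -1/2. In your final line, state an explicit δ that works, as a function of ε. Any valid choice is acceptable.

Let ε > 0. We want δ > 0 with 0 < |s − 1| < δ ⇒ |(-7s + 2)/(s + 9) + 1/2| < ε.
Combining over a common denominator, (-7s + 2)/(s + 9) + 1/2 = [(-7s + 2)·10 − (-5)·(s + 9)] / [10·(s + 9)] = -65(s − 1) / (10(s + 9)).
So |(-7s + 2)/(s + 9) + 1/2| = 65|s − 1| / (10·|s + 9|).
Require δ ≤ 5, so |s + 9| ≥ |10| − |s − 1| > 10 − 5 = 5.
Hence |(-7s + 2)/(s + 9) + 1/2| < 65|s − 1|/(10·5) = (13/10)|s − 1|, which is < ε once |s − 1| < (10/13)ε.
Take δ = min(5, (10/13)ε). Then 0 < |s − 1| < δ forces both bounds, so |(-7s + 2)/(s + 9) + 1/2| < ε.

δ = min(5, (10/13)ε)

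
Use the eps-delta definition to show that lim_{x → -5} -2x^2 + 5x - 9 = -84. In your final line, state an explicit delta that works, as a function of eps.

Fix eps > 0. We want delta > 0 such that 0 < |x + 5| < delta implies |(-2x^2 + 5x - 9) + 84| < eps.
(-2x^2 + 5x - 9) + 84 = -2x^2 + 5x + 75 = (x + 5)(-2x + 15).
So |(-2x^2 + 5x - 9) + 84| = |x + 5|·|-2x + 15|.
Assume first that |x + 5| < 1, so |x| < 6. Then |-2x + 15| ≤ 2·6 + 15 = 27.
Hence |(-2x^2 + 5x - 9) + 84| ≤ 27|x + 5| < eps provided |x + 5| < eps/27.
Take delta = min(1, eps/27). Then 0 < |x + 5| < delta gives both |x + 5| < 1 and |x + 5| < eps/27, so |(-2x^2 + 5x - 9) + 84| < eps.

delta = min(1, eps/27)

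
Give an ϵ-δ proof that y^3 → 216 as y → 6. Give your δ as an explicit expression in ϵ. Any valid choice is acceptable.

Let ϵ > 0. We seek δ > 0 with 0 < |y − 6| < δ ⇒ |y^3 − 216| < ϵ.
Factor: y^3 − 216 = (y − 6)(y^2 + 6y + 36), so |y^3 − 216| = |y − 6|·|y^2 + 6y + 36|.
Impose δ ≤ 2 so that |y| < 8; then |y^2 + 6y + 36| ≤ 148.
Hence |y^3 − 216| ≤ 148|y − 6|, which is < ϵ once |y − 6| < ϵ/148.
Take δ = min(2, ϵ/148). If 0 < |y − 6| < δ then both bounds hold and |y^3 − 216| ≤ 148|y − 6| < 148·(ϵ/148) = ϵ.

δ = min(2, ϵ/148)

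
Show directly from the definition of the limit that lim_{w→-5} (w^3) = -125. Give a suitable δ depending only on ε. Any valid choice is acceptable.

Fix ε > 0. We seek δ > 0 with 0 < |w + 5| < δ ⇒ |w^3 + 125| < ε.
Factor: w^3 + 125 = (w + 5)(w^2 - 5w + 25), so |w^3 + 125| = |w + 5|·|w^2 - 5w + 25|.
Restrict δ ≤ 1. Then |w + 5| < 1 gives |w| < 6, so by the triangle inequality |w^2 - 5w + 25| ≤ 6^2 + 5·6 + 25 = 91.
Hence |w^3 + 125| ≤ 91|w + 5|, which is < ε once |w + 5| < ε/91.
Take δ = min(1, ε/91). If 0 < |w + 5| < δ then both bounds hold and |w^3 + 125| ≤ 91|w + 5| < 91·(ε/91) = ε.

δ = min(1, ε/91)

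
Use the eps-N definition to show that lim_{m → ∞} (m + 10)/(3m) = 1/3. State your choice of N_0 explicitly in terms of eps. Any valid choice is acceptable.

N_0 = (10/3)/eps

Let eps > 0. For m ≥ 1, |(m + 10)/(3m) − (1/3)| = |30|/(3(3m)) = 30/(3(3m)).
Since 3m ≥ 3m for m ≥ 1, this is ≤ 30/(3·3m) = (10/3)/m.
So |(m + 10)/(3m) − (1/3)| < eps whenever m > (10/3)/eps.
Take N_0 = (10/3)/eps. If m > N_0 then |(m + 10)/(3m) − (1/3)| ≤ (10/3)/m < eps.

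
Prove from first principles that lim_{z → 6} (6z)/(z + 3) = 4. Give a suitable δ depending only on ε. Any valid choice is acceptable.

Let ε > 0. We want δ > 0 with 0 < |z − 6| < δ ⇒ |(6z)/(z + 3) − 4| < ε.
Combining over a common denominator, (6z)/(z + 3) − 4 = [(6z)·9 − 36·(z + 3)] / [9·(z + 3)] = 18(z − 6) / (9(z + 3)).
So |(6z)/(z + 3) − 4| = 18|z − 6| / (9·|z + 3|).
Require δ ≤ 9/2, so |z + 3| ≥ |9| − |z − 6| > 9 − 9/2 = 9/2.
Hence |(6z)/(z + 3) − 4| < 18|z − 6|/(9·(9/2)) = (4/9)|z − 6|, which is < ε once |z − 6| < (9/4)ε.
Take δ = min(9/2, (9/4)ε). Then 0 < |z − 6| < δ forces both bounds, so |(6z)/(z + 3) − 4| < ε.

δ = min(9/2, (9/4)ε)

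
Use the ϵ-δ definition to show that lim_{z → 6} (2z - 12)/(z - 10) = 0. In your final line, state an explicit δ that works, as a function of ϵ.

Fix ϵ > 0. We want δ > 0 with 0 < |z − 6| < δ ⇒ |(2z - 12)/(z - 10) − 0| < ϵ.
Combining over a common denominator, (2z - 12)/(z - 10) − 0 = [(2z - 12)·(-4) − 0·(z - 10)] / [(-4)·(z - 10)] = -8(z − 6) / ((-4)(z - 10)).
So |(2z - 12)/(z - 10) − 0| = 8|z − 6| / (4·|z − 10|).
Require δ ≤ 2, so |z − 10| ≥ |-4| − |z − 6| > 4 − 2 = 2.
Hence |(2z - 12)/(z - 10) − 0| < 8|z − 6|/(4·2) = |z − 6|, which is < ϵ once |z − 6| < ϵ.
Take δ = min(2, ϵ). Then 0 < |z − 6| < δ forces both bounds, so |(2z - 12)/(z - 10) − 0| < ϵ.

δ = min(2, ϵ)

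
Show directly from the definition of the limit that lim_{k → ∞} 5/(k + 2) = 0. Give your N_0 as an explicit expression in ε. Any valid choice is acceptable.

Suppose ε > 0. For k ≥ 1, |5/(k + 2) − 0| = 5/(k + 2) ≤ 5/k.
We need 5/k < ε, i.e. k > 5/ε.
Take N_0 = 5/ε. If k > N_0 then |5/(k + 2)| ≤ 5/k < ε.

N_0 = 5/ε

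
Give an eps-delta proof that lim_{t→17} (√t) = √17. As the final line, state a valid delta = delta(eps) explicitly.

delta = min(17, √17·eps)

Let eps > 0. We want delta > 0 such that 0 < |t − 17| < delta implies |√t − √17| < eps.
Rationalise: √t − √17 = (t − 17)/(√t + √17), so |√t − √17| = |t − 17|/(√t + √17).
Restrict delta ≤ 17 so that |t − 17| < 17 forces t > 0, and then √t + √17 > √17.
Hence |√t − √17| < |t − 17|/√17, which is < eps once |t − 17| < √17·eps.
Take delta = min(17, √17·eps). If 0 < |t − 17| < delta then t > 0 and |√t − √17| < |t − 17|/√17 < eps.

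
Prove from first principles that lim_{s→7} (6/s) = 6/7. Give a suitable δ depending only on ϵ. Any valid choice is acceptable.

Fix ϵ > 0. We seek δ > 0 such that 0 < |s − 7| < δ implies |6/s − (6/7)| < ϵ.
|6/s − (6/7)| = 6·|7 − s|/(7·|s|) = 6|s − 7|/(7|s|).
Restrict δ ≤ 7/2. Then |s − 7| < 7/2 gives |s| > 7/2, so 7|s| > 49/2.
Then |6/s − (6/7)| < 6|s − 7|/(49/2), which is < ϵ when |s − 7| < (49/12)ϵ.
Take δ = min(7/2, (49/12)ϵ). Then 0 < |s − 7| < δ gives both |s − 7| < 7/2 and |s − 7| < (49/12)ϵ, so |6/s − (6/7)| < ϵ.

δ = min(7/2, (49/12)ϵ)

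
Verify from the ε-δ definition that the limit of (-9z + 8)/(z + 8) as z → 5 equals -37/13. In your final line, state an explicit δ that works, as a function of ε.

δ = min(13/2, (169/160)ε)

Let ε > 0. We want δ > 0 with 0 < |z − 5| < δ ⇒ |(-9z + 8)/(z + 8) + 37/13| < ε.
Combining over a common denominator, (-9z + 8)/(z + 8) + 37/13 = [(-9z + 8)·13 − (-37)·(z + 8)] / [13·(z + 8)] = -80(z − 5) / (13(z + 8)).
So |(-9z + 8)/(z + 8) + 37/13| = 80|z − 5| / (13·|z + 8|).
Require δ ≤ 13/2, so |z + 8| ≥ |13| − |z − 5| > 13 − 13/2 = 13/2.
Hence |(-9z + 8)/(z + 8) + 37/13| < 80|z − 5|/(13·(13/2)) = (160/169)|z − 5|, which is < ε once |z − 5| < (169/160)ε.
Take δ = min(13/2, (169/160)ε). Then 0 < |z − 5| < δ forces both bounds, so |(-9z + 8)/(z + 8) + 37/13| < ε.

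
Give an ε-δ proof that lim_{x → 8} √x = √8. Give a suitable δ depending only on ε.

Let ε > 0. We want δ > 0 such that 0 < |x − 8| < δ implies |√x − √8| < ε.
Multiplying by the conjugate, |√x − √8| = |x − 8|/(√x + √8).
Restrict δ ≤ 8 so that |x − 8| < 8 forces x > 0, and then √x + √8 > √8.
Hence |√x − √8| < |x − 8|/√8, which is < ε once |x − 8| < √8·ε.
Take δ = min(8, √8·ε). If 0 < |x − 8| < δ then x > 0 and |√x − √8| < |x − 8|/√8 < ε.

δ = min(8, √8·ε)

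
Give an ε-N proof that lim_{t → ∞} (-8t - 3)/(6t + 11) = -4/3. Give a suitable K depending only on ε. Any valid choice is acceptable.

K = (35/18)/ε

Let ε > 0 be given. We seek K > 0 such that t > K implies |(-8t - 3)/(6t + 11) + 4/3| < ε.
(-8t - 3)/(6t + 11) + 4/3 = (6(-8t - 3) − (-8)(6t + 11)) / (6(6t + 11)) = 70/(6(6t + 11)).
For t > 0 we have 6t + 11 > 6t, so |(-8t - 3)/(6t + 11) + 4/3| = 70/(6(6t + 11)) < 70/(6·6t) = (35/18)/t.
Thus |(-8t - 3)/(6t + 11) + 4/3| < ε whenever t > (35/18)/ε.
Take K = (35/18)/ε. If t > K then |(-8t - 3)/(6t + 11) + 4/3| < (35/18)/t < ε.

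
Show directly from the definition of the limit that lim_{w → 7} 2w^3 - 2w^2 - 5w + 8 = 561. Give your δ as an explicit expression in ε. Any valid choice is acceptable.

δ = min(1, ε/303)

Fix ε > 0. We want δ > 0 such that 0 < |w − 7| < δ implies |(2w^3 - 2w^2 - 5w + 8) − 561| < ε.
(2w^3 - 2w^2 - 5w + 8) − 561 = 2w^3 - 2w^2 - 5w - 553 = (w − 7)(2w^2 + 12w + 79).
So |(2w^3 - 2w^2 - 5w + 8) − 561| = |w − 7|·|2w^2 + 12w + 79|.
Assume first that |w − 7| < 1, so |w| < 8. Then |2w^2 + 12w + 79| ≤ 2·8^2 + 12·8 + 79 = 303.
Hence |(2w^3 - 2w^2 - 5w + 8) − 561| ≤ 303|w − 7| < ε provided |w − 7| < ε/303.
Take δ = min(1, ε/303). Then 0 < |w − 7| < δ gives both |w − 7| < 1 and |w − 7| < ε/303, so |(2w^3 - 2w^2 - 5w + 8) − 561| < ε.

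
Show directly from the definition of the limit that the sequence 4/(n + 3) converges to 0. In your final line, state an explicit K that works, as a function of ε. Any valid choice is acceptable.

K = 4/ε

Fix ε > 0. For n ≥ 1, |4/(n + 3) − 0| = 4/(n + 3) ≤ 4/n.
We need 4/n < ε, i.e. n > 4/ε.
Take K = 4/ε. If n > K then |4/(n + 3)| ≤ 4/n < ε.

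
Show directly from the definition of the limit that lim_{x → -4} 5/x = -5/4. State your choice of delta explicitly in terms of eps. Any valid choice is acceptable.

Let eps > 0 be given. We seek delta > 0 such that 0 < |x + 4| < delta implies |5/x + 5/4| < eps.
|5/x + 5/4| = 5·|-4 − x|/(4·|x|) = 5|x + 4|/(4|x|).
Restrict delta ≤ 2. Then |x + 4| < 2 gives |x| > 2, so 4|x| > 8.
Then |5/x + 5/4| < 5|x + 4|/8, which is < eps when |x + 4| < (8/5)eps.
Take delta = min(2, (8/5)eps). Then 0 < |x + 4| < delta gives both |x + 4| < 2 and |x + 4| < (8/5)eps, so |5/x + 5/4| < eps.

delta = min(2, (8/5)eps)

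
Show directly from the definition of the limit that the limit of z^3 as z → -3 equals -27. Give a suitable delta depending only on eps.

Let eps > 0. We seek delta > 0 with 0 < |z + 3| < delta ⇒ |z^3 + 27| < eps.
Factor: z^3 + 27 = (z + 3)(z^2 - 3z + 9), so |z^3 + 27| = |z + 3|·|z^2 - 3z + 9|.
Impose delta ≤ 1 so that |z| < 4; then |z^2 - 3z + 9| ≤ 37.
Hence |z^3 + 27| ≤ 37|z + 3|, which is < eps once |z + 3| < eps/37.
Take delta = min(1, eps/37). If 0 < |z + 3| < delta then both bounds hold and |z^3 + 27| ≤ 37|z + 3| < 37·(eps/37) = eps.

delta = min(1, eps/37)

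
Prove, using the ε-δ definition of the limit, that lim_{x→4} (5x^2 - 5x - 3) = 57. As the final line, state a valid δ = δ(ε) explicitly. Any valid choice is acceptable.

Let ε > 0 be given. We want δ > 0 such that 0 < |x − 4| < δ implies |(5x^2 - 5x - 3) − 57| < ε.
(5x^2 - 5x - 3) − 57 = 5x^2 - 5x - 60 = (x − 4)(5x + 15).
So |(5x^2 - 5x - 3) − 57| = |x − 4|·|5x + 15|.
Assume first that |x − 4| < 1, so |x| < 5. Then |5x + 15| ≤ 5·5 + 15 = 40.
Hence |(5x^2 - 5x - 3) − 57| ≤ 40|x − 4| < ε provided |x − 4| < ε/40.
Take δ = min(1, ε/40). Then 0 < |x − 4| < δ gives both |x − 4| < 1 and |x − 4| < ε/40, so |(5x^2 - 5x - 3) − 57| < ε.

δ = min(1, ε/40)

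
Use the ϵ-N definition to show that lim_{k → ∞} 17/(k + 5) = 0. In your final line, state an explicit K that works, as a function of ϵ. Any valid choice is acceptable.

K = 17/ϵ

Fix ϵ > 0. For k ≥ 1, |17/(k + 5) − 0| = 17/(k + 5) ≤ 17/k.
We need 17/k < ϵ, i.e. k > 17/ϵ.
Take K = 17/ϵ. If k > K then |17/(k + 5)| ≤ 17/k < ϵ.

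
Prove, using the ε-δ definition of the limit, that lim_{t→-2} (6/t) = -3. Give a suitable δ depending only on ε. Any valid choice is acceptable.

Suppose ε > 0. We seek δ > 0 such that 0 < |t + 2| < δ implies |6/t + 3| < ε.
|6/t + 3| = 6·|-2 − t|/(2·|t|) = 6|t + 2|/(2|t|).
Restrict δ ≤ 1. Then |t + 2| < 1 gives |t| > 1, so 2|t| > 2.
Then |6/t + 3| < 6|t + 2|/2, which is < ε when |t + 2| < (1/3)ε.
Take δ = min(1, (1/3)ε). Then 0 < |t + 2| < δ gives both |t + 2| < 1 and |t + 2| < (1/3)ε, so |6/t + 3| < ε.

δ = min(1, (1/3)ε)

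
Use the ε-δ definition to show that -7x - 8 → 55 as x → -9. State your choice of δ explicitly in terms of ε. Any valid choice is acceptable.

δ = ε/7

Let ε > 0 be given. We need δ > 0 so that 0 < |x + 9| < δ implies |(-7x - 8) − 55| < ε.
|(-7x - 8) − 55| = |-7x - 63| = 7|x + 9|.
So 7|x + 9| < ε exactly when |x + 9| < ε/7.
Choosing δ = ε/7 gives |(-7x - 8) − 55| = 7|x + 9| < ε whenever |x + 9| < δ.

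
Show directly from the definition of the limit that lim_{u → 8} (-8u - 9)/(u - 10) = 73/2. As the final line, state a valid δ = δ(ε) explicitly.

Fix ε > 0. We want δ > 0 with 0 < |u − 8| < δ ⇒ |(-8u - 9)/(u - 10) − (73/2)| < ε.
Combining over a common denominator, (-8u - 9)/(u - 10) − (73/2) = [(-8u - 9)·(-2) − (-73)·(u - 10)] / [(-2)·(u - 10)] = 89(u − 8) / ((-2)(u - 10)).
So |(-8u - 9)/(u - 10) − (73/2)| = 89|u − 8| / (2·|u − 10|).
Require δ ≤ 1, so |u − 10| ≥ |-2| − |u − 8| > 2 − 1 = 1.
Hence |(-8u - 9)/(u - 10) − (73/2)| < 89|u − 8|/(2·1) = (89/2)|u − 8|, which is < ε once |u − 8| < (2/89)ε.
Take δ = min(1, (2/89)ε). Then 0 < |u − 8| < δ forces both bounds, so |(-8u - 9)/(u - 10) − (73/2)| < ε.

δ = min(1, (2/89)ε)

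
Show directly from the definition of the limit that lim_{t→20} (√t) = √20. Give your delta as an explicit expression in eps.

delta = min(20, √20·eps)

Suppose eps > 0. We want delta > 0 such that 0 < |t − 20| < delta implies |√t − √20| < eps.
Multiplying by the conjugate, |√t − √20| = |t − 20|/(√t + √20).
Restrict delta ≤ 20 so that |t − 20| < 20 forces t > 0, and then √t + √20 > √20.
Hence |√t − √20| < |t − 20|/√20, which is < eps once |t − 20| < √20·eps.
Take delta = min(20, √20·eps). If 0 < |t − 20| < delta then t > 0 and |√t − √20| < |t − 20|/√20 < eps.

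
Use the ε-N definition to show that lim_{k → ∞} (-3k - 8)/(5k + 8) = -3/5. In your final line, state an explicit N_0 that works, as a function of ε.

Fix ε > 0. For k ≥ 1, |(-3k - 8)/(5k + 8) + 3/5| = |-16|/(5(5k + 8)) = 16/(5(5k + 8)).
Since 5k + 8 ≥ 5k for k ≥ 1, this is ≤ 16/(5·5k) = (16/25)/k.
So |(-3k - 8)/(5k + 8) + 3/5| < ε whenever k > (16/25)/ε.
Take N_0 = (16/25)/ε. If k > N_0 then |(-3k - 8)/(5k + 8) + 3/5| ≤ (16/25)/k < ε.

N_0 = (16/25)/ε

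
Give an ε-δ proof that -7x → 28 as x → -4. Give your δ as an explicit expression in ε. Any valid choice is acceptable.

Suppose ε > 0. We need δ > 0 so that 0 < |x + 4| < δ implies |(-7x) − 28| < ε.
Since (-7x) − 28 = -7(x + 4), we have |(-7x) − 28| = 7|x + 4|.
So 7|x + 4| < ε exactly when |x + 4| < ε/7.
Choosing δ = ε/7 gives |(-7x) − 28| = 7|x + 4| < ε whenever |x + 4| < δ.

δ = ε/7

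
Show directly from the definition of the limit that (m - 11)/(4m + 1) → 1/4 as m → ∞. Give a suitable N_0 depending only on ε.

Suppose ε > 0. For m ≥ 1, |(m - 11)/(4m + 1) − (1/4)| = |-45|/(4(4m + 1)) = 45/(4(4m + 1)).
Since 4m + 1 ≥ 4m for m ≥ 1, this is ≤ 45/(4·4m) = (45/16)/m.
So |(m - 11)/(4m + 1) − (1/4)| < ε whenever m > (45/16)/ε.
Take N_0 = (45/16)/ε. If m > N_0 then |(m - 11)/(4m + 1) − (1/4)| ≤ (45/16)/m < ε.

N_0 = (45/16)/ε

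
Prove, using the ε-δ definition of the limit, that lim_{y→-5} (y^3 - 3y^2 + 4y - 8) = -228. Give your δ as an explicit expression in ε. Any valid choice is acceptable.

δ = min(1, ε/128)

Suppose ε > 0. We want δ > 0 such that 0 < |y + 5| < δ implies |(y^3 - 3y^2 + 4y - 8) + 228| < ε.
(y^3 - 3y^2 + 4y - 8) + 228 = y^3 - 3y^2 + 4y + 220 = (y + 5)(y^2 - 8y + 44).
So |(y^3 - 3y^2 + 4y - 8) + 228| = |y + 5|·|y^2 - 8y + 44|.
Assume first that |y + 5| < 1, so |y| < 6. Then |y^2 - 8y + 44| ≤ 6^2 + 8·6 + 44 = 128.
Hence |(y^3 - 3y^2 + 4y - 8) + 228| ≤ 128|y + 5| < ε provided |y + 5| < ε/128.
Take δ = min(1, ε/128). Then 0 < |y + 5| < δ gives both |y + 5| < 1 and |y + 5| < ε/128, so |(y^3 - 3y^2 + 4y - 8) + 228| < ε.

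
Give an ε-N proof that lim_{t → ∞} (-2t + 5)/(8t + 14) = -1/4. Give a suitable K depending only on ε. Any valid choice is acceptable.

Let ε > 0 be given. We seek K > 0 such that t > K implies |(-2t + 5)/(8t + 14) + 1/4| < ε.
(-2t + 5)/(8t + 14) + 1/4 = (8(-2t + 5) − (-2)(8t + 14)) / (8(8t + 14)) = 68/(8(8t + 14)).
For t > 0 we have 8t + 14 > 8t, so |(-2t + 5)/(8t + 14) + 1/4| = 68/(8(8t + 14)) < 68/(8·8t) = (17/16)/t.
Thus |(-2t + 5)/(8t + 14) + 1/4| < ε whenever t > (17/16)/ε.
Take K = (17/16)/ε. If t > K then |(-2t + 5)/(8t + 14) + 1/4| < (17/16)/t < ε.

K = (17/16)/ε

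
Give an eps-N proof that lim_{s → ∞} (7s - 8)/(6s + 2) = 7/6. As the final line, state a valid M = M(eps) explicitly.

Suppose eps > 0. We seek M > 0 such that s > M implies |(7s - 8)/(6s + 2) − (7/6)| < eps.
(7s - 8)/(6s + 2) − (7/6) = (6(7s - 8) − 7(6s + 2)) / (6(6s + 2)) = -62/(6(6s + 2)).
For s > 0 we have 6s + 2 > 6s, so |(7s - 8)/(6s + 2) − (7/6)| = 62/(6(6s + 2)) < 62/(6·6s) = (31/18)/s.
Thus |(7s - 8)/(6s + 2) − (7/6)| < eps whenever s > (31/18)/eps.
Take M = (31/18)/eps. If s > M then |(7s - 8)/(6s + 2) − (7/6)| < (31/18)/s < eps.

M = (31/18)/eps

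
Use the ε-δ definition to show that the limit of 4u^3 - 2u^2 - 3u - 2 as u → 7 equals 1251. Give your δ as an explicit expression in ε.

Suppose ε > 0. We want δ > 0 such that 0 < |u − 7| < δ implies |(4u^3 - 2u^2 - 3u - 2) − 1251| < ε.
(4u^3 - 2u^2 - 3u - 2) − 1251 = 4u^3 - 2u^2 - 3u - 1253 = (u − 7)(4u^2 + 26u + 179).
So |(4u^3 - 2u^2 - 3u - 2) − 1251| = |u − 7|·|4u^2 + 26u + 179|.
Require δ ≤ 1. Then |u − 7| < 1 gives |u| < 8, and by the triangle inequality |4u^2 + 26u + 179| ≤ 4·8^2 + 26·8 + 179 = 643.
Hence |(4u^3 - 2u^2 - 3u - 2) − 1251| ≤ 643|u − 7| < ε provided |u − 7| < ε/643.
Choosing δ = min(1, ε/643) ensures both conditions, hence |(4u^3 - 2u^2 - 3u - 2) − 1251| < ε.

δ = min(1, ε/643)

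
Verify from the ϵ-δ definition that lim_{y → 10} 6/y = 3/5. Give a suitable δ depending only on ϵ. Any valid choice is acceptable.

Fix ϵ > 0. We seek δ > 0 such that 0 < |y − 10| < δ implies |6/y − (3/5)| < ϵ.
|6/y − (3/5)| = 6·|10 − y|/(10·|y|) = 6|y − 10|/(10|y|).
Require δ ≤ 5 so that |y| > 10 − 5 = 5, hence 10|y| > 50.
Then |6/y − (3/5)| < 6|y − 10|/50, which is < ϵ when |y − 10| < (25/3)ϵ.
Take δ = min(5, (25/3)ϵ). Then 0 < |y − 10| < δ gives both |y − 10| < 5 and |y − 10| < (25/3)ϵ, so |6/y − (3/5)| < ϵ.

δ = min(5, (25/3)ϵ)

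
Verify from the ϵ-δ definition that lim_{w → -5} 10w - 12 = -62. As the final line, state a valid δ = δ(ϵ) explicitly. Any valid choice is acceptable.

δ = ϵ/10

Suppose ϵ > 0. We need δ > 0 so that 0 < |w + 5| < δ implies |(10w - 12) + 62| < ϵ.
Since (10w - 12) + 62 = 10(w + 5), we have |(10w - 12) + 62| = 10|w + 5|.
So 10|w + 5| < ϵ exactly when |w + 5| < ϵ/10.
Choosing δ = ϵ/10 gives |(10w - 12) + 62| = 10|w + 5| < ϵ whenever |w + 5| < δ.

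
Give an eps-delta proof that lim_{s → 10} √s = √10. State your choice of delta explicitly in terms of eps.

delta = min(10, √10·eps)

Let eps > 0. We want delta > 0 such that 0 < |s − 10| < delta implies |√s − √10| < eps.
Multiplying by the conjugate, |√s − √10| = |s − 10|/(√s + √10).
Restrict delta ≤ 10 so that |s − 10| < 10 forces s > 0, and then √s + √10 > √10.
Hence |√s − √10| < |s − 10|/√10, which is < eps once |s − 10| < √10·eps.
Take delta = min(10, √10·eps). If 0 < |s − 10| < delta then s > 0 and |√s − √10| < |s − 10|/√10 < eps.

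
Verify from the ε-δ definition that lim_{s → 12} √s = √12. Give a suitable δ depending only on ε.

Fix ε > 0. We want δ > 0 such that 0 < |s − 12| < δ implies |√s − √12| < ε.
Rationalise: √s − √12 = (s − 12)/(√s + √12), so |√s − √12| = |s − 12|/(√s + √12).
Restrict δ ≤ 12 so that |s − 12| < 12 forces s > 0, and then √s + √12 > √12.
Hence |√s − √12| < |s − 12|/√12, which is < ε once |s − 12| < √12·ε.
Take δ = min(12, √12·ε). If 0 < |s − 12| < δ then s > 0 and |√s − √12| < |s − 12|/√12 < ε.

δ = min(12, √12·ε)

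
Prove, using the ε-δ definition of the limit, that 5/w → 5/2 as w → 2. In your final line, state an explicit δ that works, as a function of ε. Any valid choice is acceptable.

Suppose ε > 0. We seek δ > 0 such that 0 < |w − 2| < δ implies |5/w − (5/2)| < ε.
|5/w − (5/2)| = 5·|2 − w|/(2·|w|) = 5|w − 2|/(2|w|).
Restrict δ ≤ 1. Then |w − 2| < 1 gives |w| > 1, so 2|w| > 2.
Then |5/w − (5/2)| < 5|w − 2|/2, which is < ε when |w − 2| < (2/5)ε.
Take δ = min(1, (2/5)ε). Then 0 < |w − 2| < δ gives both |w − 2| < 1 and |w − 2| < (2/5)ε, so |5/w − (5/2)| < ε.

δ = min(1, (2/5)ε)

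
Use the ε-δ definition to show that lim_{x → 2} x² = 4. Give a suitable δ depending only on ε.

Suppose ε > 0. We seek δ > 0 with 0 < |x − 2| < δ ⇒ |x² − 4| < ε.
Factor: x² − 4 = (x − 2)(x + 2), so |x² − 4| = |x − 2|·|x + 2|.
Restrict δ ≤ 1. Then |x − 2| < 1 gives |x| < 3, so by the triangle inequality |x + 2| ≤ 3 + 2 = 5.
Hence |x² − 4| ≤ 5|x − 2|, which is < ε once |x − 2| < ε/5.
Take δ = min(1, ε/5). If 0 < |x − 2| < δ then both bounds hold and |x² − 4| ≤ 5|x − 2| < 5·(ε/5) = ε.

δ = min(1, ε/5)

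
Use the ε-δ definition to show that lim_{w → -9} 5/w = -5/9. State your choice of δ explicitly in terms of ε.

δ = min(9/2, (81/10)ε)

Suppose ε > 0. We seek δ > 0 such that 0 < |w + 9| < δ implies |5/w + 5/9| < ε.
|5/w + 5/9| = 5·|-9 − w|/(9·|w|) = 5|w + 9|/(9|w|).
Restrict δ ≤ 9/2. Then |w + 9| < 9/2 gives |w| > 9/2, so 9|w| > 81/2.
Then |5/w + 5/9| < 5|w + 9|/(81/2), which is < ε when |w + 9| < (81/10)ε.
Take δ = min(9/2, (81/10)ε). Then 0 < |w + 9| < δ gives both |w + 9| < 9/2 and |w + 9| < (81/10)ε, so |5/w + 5/9| < ε.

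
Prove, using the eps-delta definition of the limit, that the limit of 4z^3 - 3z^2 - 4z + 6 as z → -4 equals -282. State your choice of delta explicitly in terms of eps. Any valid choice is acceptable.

delta = min(1, eps/267)

Let eps > 0 be given. We want delta > 0 such that 0 < |z + 4| < delta implies |(4z^3 - 3z^2 - 4z + 6) + 282| < eps.
(4z^3 - 3z^2 - 4z + 6) + 282 = 4z^3 - 3z^2 - 4z + 288 = (z + 4)(4z^2 - 19z + 72).
So |(4z^3 - 3z^2 - 4z + 6) + 282| = |z + 4|·|4z^2 - 19z + 72|.
Require delta ≤ 1. Then |z + 4| < 1 gives |z| < 5, and by the triangle inequality |4z^2 - 19z + 72| ≤ 4·5^2 + 19·5 + 72 = 267.
Hence |(4z^3 - 3z^2 - 4z + 6) + 282| ≤ 267|z + 4| < eps provided |z + 4| < eps/267.
Take delta = min(1, eps/267). Then 0 < |z + 4| < delta gives both |z + 4| < 1 and |z + 4| < eps/267, so |(4z^3 - 3z^2 - 4z + 6) + 282| < eps.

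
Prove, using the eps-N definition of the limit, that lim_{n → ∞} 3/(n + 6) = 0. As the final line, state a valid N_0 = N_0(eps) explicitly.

N_0 = 3/eps

Fix eps > 0. For n ≥ 1, |3/(n + 6) − 0| = 3/(n + 6) ≤ 3/n.
We need 3/n < eps, i.e. n > 3/eps.
Take N_0 = 3/eps. If n > N_0 then |3/(n + 6)| ≤ 3/n < eps.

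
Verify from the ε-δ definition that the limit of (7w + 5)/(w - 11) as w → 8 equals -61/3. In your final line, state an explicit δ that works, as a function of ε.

Fix ε > 0. We want δ > 0 with 0 < |w − 8| < δ ⇒ |(7w + 5)/(w - 11) + 61/3| < ε.
Combining over a common denominator, (7w + 5)/(w - 11) + 61/3 = [(7w + 5)·(-3) − 61·(w - 11)] / [(-3)·(w - 11)] = -82(w − 8) / ((-3)(w - 11)).
So |(7w + 5)/(w - 11) + 61/3| = 82|w − 8| / (3·|w − 11|).
Require δ ≤ 3/2, so |w − 11| ≥ |-3| − |w − 8| > 3 − 3/2 = 3/2.
Hence |(7w + 5)/(w - 11) + 61/3| < 82|w − 8|/(3·(3/2)) = (164/9)|w − 8|, which is < ε once |w − 8| < (9/164)ε.
Take δ = min(3/2, (9/164)ε). Then 0 < |w − 8| < δ forces both bounds, so |(7w + 5)/(w - 11) + 61/3| < ε.

δ = min(3/2, (9/164)ε)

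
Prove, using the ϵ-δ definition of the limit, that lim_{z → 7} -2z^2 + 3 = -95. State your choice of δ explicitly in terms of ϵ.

Let ϵ > 0. We want δ > 0 such that 0 < |z − 7| < δ implies |(-2z^2 + 3) + 95| < ϵ.
(-2z^2 + 3) + 95 = -2z^2 + 98 = (z − 7)(-2z - 14).
So |(-2z^2 + 3) + 95| = |z − 7|·|-2z - 14|.
Assume first that |z − 7| < 1, so |z| < 8. Then |-2z - 14| ≤ 2·8 + 14 = 30.
Hence |(-2z^2 + 3) + 95| ≤ 30|z − 7| < ϵ provided |z − 7| < ϵ/30.
Take δ = min(1, ϵ/30). Then 0 < |z − 7| < δ gives both |z − 7| < 1 and |z − 7| < ϵ/30, so |(-2z^2 + 3) + 95| < ϵ.

δ = min(1, ϵ/30)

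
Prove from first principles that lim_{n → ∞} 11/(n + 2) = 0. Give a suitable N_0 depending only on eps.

N_0 = 11/eps

Let eps > 0 be given. For n ≥ 1, |11/(n + 2) − 0| = 11/(n + 2) ≤ 11/n.
We need 11/n < eps, i.e. n > 11/eps.
Take N_0 = 11/eps. If n > N_0 then |11/(n + 2)| ≤ 11/n < eps.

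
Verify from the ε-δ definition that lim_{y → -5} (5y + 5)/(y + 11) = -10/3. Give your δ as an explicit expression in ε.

δ = min(3, (9/25)ε)

Let ε > 0. We want δ > 0 with 0 < |y + 5| < δ ⇒ |(5y + 5)/(y + 11) + 10/3| < ε.
Combining over a common denominator, (5y + 5)/(y + 11) + 10/3 = [(5y + 5)·6 − (-20)·(y + 11)] / [6·(y + 11)] = 50(y + 5) / (6(y + 11)).
So |(5y + 5)/(y + 11) + 10/3| = 50|y + 5| / (6·|y + 11|).
Require δ ≤ 3, so |y + 11| ≥ |6| − |y + 5| > 6 − 3 = 3.
Hence |(5y + 5)/(y + 11) + 10/3| < 50|y + 5|/(6·3) = (25/9)|y + 5|, which is < ε once |y + 5| < (9/25)ε.
Take δ = min(3, (9/25)ε). Then 0 < |y + 5| < δ forces both bounds, so |(5y + 5)/(y + 11) + 10/3| < ε.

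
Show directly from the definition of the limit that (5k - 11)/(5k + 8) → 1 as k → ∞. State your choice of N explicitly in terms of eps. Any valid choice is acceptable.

N = (19/5)/eps

Fix eps > 0. For k ≥ 1, |(5k - 11)/(5k + 8) − 1| = |-95|/(5(5k + 8)) = 95/(5(5k + 8)).
Since 5k + 8 ≥ 5k for k ≥ 1, this is ≤ 95/(5·5k) = (19/5)/k.
So |(5k - 11)/(5k + 8) − 1| < eps whenever k > (19/5)/eps.
Take N = (19/5)/eps. If k > N then |(5k - 11)/(5k + 8) − 1| ≤ (19/5)/k < eps.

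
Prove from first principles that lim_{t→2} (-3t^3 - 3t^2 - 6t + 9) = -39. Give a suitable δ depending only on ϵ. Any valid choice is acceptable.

δ = min(2, ϵ/108)

Suppose ϵ > 0. We want δ > 0 such that 0 < |t − 2| < δ implies |(-3t^3 - 3t^2 - 6t + 9) + 39| < ϵ.
(-3t^3 - 3t^2 - 6t + 9) + 39 = -3t^3 - 3t^2 - 6t + 48 = (t − 2)(-3t^2 - 9t - 24).
So |(-3t^3 - 3t^2 - 6t + 9) + 39| = |t − 2|·|-3t^2 - 9t - 24|.
Require δ ≤ 2. Then |t − 2| < 2 gives |t| < 4, and by the triangle inequality |-3t^2 - 9t - 24| ≤ 3·4^2 + 9·4 + 24 = 108.
Hence |(-3t^3 - 3t^2 - 6t + 9) + 39| ≤ 108|t − 2| < ϵ provided |t − 2| < ϵ/108.
Take δ = min(2, ϵ/108). Then 0 < |t − 2| < δ gives both |t − 2| < 2 and |t − 2| < ϵ/108, so |(-3t^3 - 3t^2 - 6t + 9) + 39| < ϵ.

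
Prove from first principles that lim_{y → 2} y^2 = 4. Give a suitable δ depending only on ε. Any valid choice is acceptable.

Let ε > 0. We seek δ > 0 with 0 < |y − 2| < δ ⇒ |y^2 − 4| < ε.
Factor: y^2 − 4 = (y − 2)(y + 2), so |y^2 − 4| = |y − 2|·|y + 2|.
Restrict δ ≤ 1. Then |y − 2| < 1 gives |y| < 3, so by the triangle inequality |y + 2| ≤ 3 + 2 = 5.
Hence |y^2 − 4| ≤ 5|y − 2|, which is < ε once |y − 2| < ε/5.
Take δ = min(1, ε/5). If 0 < |y − 2| < δ then both bounds hold and |y^2 − 4| ≤ 5|y − 2| < 5·(ε/5) = ε.

δ = min(1, ε/5)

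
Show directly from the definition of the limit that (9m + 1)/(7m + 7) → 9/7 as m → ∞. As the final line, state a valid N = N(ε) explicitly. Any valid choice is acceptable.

Suppose ε > 0. For m ≥ 1, |(9m + 1)/(7m + 7) − (9/7)| = |-56|/(7(7m + 7)) = 56/(7(7m + 7)).
Since 7m + 7 ≥ 7m for m ≥ 1, this is ≤ 56/(7·7m) = (8/7)/m.
So |(9m + 1)/(7m + 7) − (9/7)| < ε whenever m > (8/7)/ε.
Take N = (8/7)/ε. If m > N then |(9m + 1)/(7m + 7) − (9/7)| ≤ (8/7)/m < ε.

N = (8/7)/ε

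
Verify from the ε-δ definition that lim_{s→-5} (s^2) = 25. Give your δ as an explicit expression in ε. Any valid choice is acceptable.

Fix ε > 0. We seek δ > 0 with 0 < |s + 5| < δ ⇒ |s^2 − 25| < ε.
Factor: s^2 − 25 = (s + 5)(s - 5), so |s^2 − 25| = |s + 5|·|s - 5|.
Impose δ ≤ 2 so that |s| < 7; then |s - 5| ≤ 12.
Hence |s^2 − 25| ≤ 12|s + 5|, which is < ε once |s + 5| < ε/12.
Take δ = min(2, ε/12). If 0 < |s + 5| < δ then both bounds hold and |s^2 − 25| ≤ 12|s + 5| < 12·(ε/12) = ε.

δ = min(2, ε/12)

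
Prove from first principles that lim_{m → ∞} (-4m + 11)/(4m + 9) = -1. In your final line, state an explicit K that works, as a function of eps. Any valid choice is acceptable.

K = 5/eps

Let eps > 0. For m ≥ 1, |(-4m + 11)/(4m + 9) + 1| = |80|/(4(4m + 9)) = 80/(4(4m + 9)).
Since 4m + 9 ≥ 4m for m ≥ 1, this is ≤ 80/(4·4m) = 5/m.
So |(-4m + 11)/(4m + 9) + 1| < eps whenever m > 5/eps.
Take K = 5/eps. If m > K then |(-4m + 11)/(4m + 9) + 1| ≤ 5/m < eps.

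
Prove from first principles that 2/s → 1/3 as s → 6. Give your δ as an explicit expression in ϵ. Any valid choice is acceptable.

Suppose ϵ > 0. We seek δ > 0 such that 0 < |s − 6| < δ implies |2/s − (1/3)| < ϵ.
|2/s − (1/3)| = 2·|6 − s|/(6·|s|) = 2|s − 6|/(6|s|).
Restrict δ ≤ 3. Then |s − 6| < 3 gives |s| > 3, so 6|s| > 18.
Then |2/s − (1/3)| < 2|s − 6|/18, which is < ϵ when |s − 6| < 9ϵ.
Take δ = min(3, 9ϵ). Then 0 < |s − 6| < δ gives both |s − 6| < 3 and |s − 6| < 9ϵ, so |2/s − (1/3)| < ϵ.

δ = min(3, 9ϵ)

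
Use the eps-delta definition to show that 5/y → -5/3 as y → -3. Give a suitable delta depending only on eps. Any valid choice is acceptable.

delta = min(3/2, (9/10)eps)

Let eps > 0. We seek delta > 0 such that 0 < |y + 3| < delta implies |5/y + 5/3| < eps.
|5/y + 5/3| = 5·|-3 − y|/(3·|y|) = 5|y + 3|/(3|y|).
Require delta ≤ 3/2 so that |y| > 3 − 3/2 = 3/2, hence 3|y| > 9/2.
Then |5/y + 5/3| < 5|y + 3|/(9/2), which is < eps when |y + 3| < (9/10)eps.
Take delta = min(3/2, (9/10)eps). Then 0 < |y + 3| < delta gives both |y + 3| < 3/2 and |y + 3| < (9/10)eps, so |5/y + 5/3| < eps.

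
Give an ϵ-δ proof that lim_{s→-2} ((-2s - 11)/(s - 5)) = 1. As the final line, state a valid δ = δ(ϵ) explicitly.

Let ϵ > 0. We want δ > 0 with 0 < |s + 2| < δ ⇒ |(-2s - 11)/(s - 5) − 1| < ϵ.
Combining over a common denominator, (-2s - 11)/(s - 5) − 1 = [(-2s - 11)·(-7) − (-7)·(s - 5)] / [(-7)·(s - 5)] = 21(s + 2) / ((-7)(s - 5)).
So |(-2s - 11)/(s - 5) − 1| = 21|s + 2| / (7·|s − 5|).
Require δ ≤ 7/2, so |s − 5| ≥ |-7| − |s + 2| > 7 − 7/2 = 7/2.
Hence |(-2s - 11)/(s - 5) − 1| < 21|s + 2|/(7·(7/2)) = (6/7)|s + 2|, which is < ϵ once |s + 2| < (7/6)ϵ.
Take δ = min(7/2, (7/6)ϵ). Then 0 < |s + 2| < δ forces both bounds, so |(-2s - 11)/(s - 5) − 1| < ϵ.

δ = min(7/2, (7/6)ϵ)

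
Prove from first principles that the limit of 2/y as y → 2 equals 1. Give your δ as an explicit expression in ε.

Let ε > 0 be given. We seek δ > 0 such that 0 < |y − 2| < δ implies |2/y − 1| < ε.
|2/y − 1| = 2·|2 − y|/(2·|y|) = 2|y − 2|/(2|y|).
Require δ ≤ 1 so that |y| > 2 − 1 = 1, hence 2|y| > 2.
Then |2/y − 1| < 2|y − 2|/2, which is < ε when |y − 2| < ε.
Take δ = min(1, ε). Then 0 < |y − 2| < δ gives both |y − 2| < 1 and |y − 2| < ε, so |2/y − 1| < ε.

δ = min(1, ε)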